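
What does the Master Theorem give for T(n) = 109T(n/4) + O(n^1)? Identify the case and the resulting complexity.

Master Theorem for T(n) = 109T(n/4) + O(n^1):

a = 109, b = 4, c = 1
log_b(a) = log_4(109) = 3.3841

Case 1: c = 1 < log_4(109) = 3.3841
T(n) = O(n^(log_4 109))

For T(n) = 109T(n/4) + O(n^1): log_4(109) = 3.3841. This is Case 1 of the Master Theorem (c < log_b(a), work dominated by leaves), giving O(n^(log_4 109)).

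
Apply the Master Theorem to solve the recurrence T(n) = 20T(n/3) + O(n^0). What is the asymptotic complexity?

Master Theorem for T(n) = 20T(n/3) + O(n^0):

a = 20, b = 3, c = 0
log_b(a) = log_3(20) = 2.7268

Case 1: c = 0 < log_3(20) = 2.7268
T(n) = O(n^(log_3 20))

For T(n) = 20T(n/3) + O(n^0): log_3(20) = 2.7268. This is Case 1 of the Master Theorem (c < log_b(a), work dominated by leaves), giving O(n^(log_3 20)).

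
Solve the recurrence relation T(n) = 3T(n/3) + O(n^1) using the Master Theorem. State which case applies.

Master Theorem for T(n) = 3T(n/3) + O(n^1):

a = 3, b = 3, c = 1
log_b(a) = log_3(3) = 1.0000

Case 2: c = 1 = log_3(3) = 1.0000
T(n) = O(n^1 log n) = O(n log n)

For T(n) = 3T(n/3) + O(n^1): log_3(3) = 1.0000. This is Case 2 of the Master Theorem (c = log_b(a), equal work at all levels), giving O(n log n).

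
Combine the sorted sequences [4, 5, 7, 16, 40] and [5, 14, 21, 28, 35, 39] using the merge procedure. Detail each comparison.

Merging process:

Compare 4 vs 5: take 4 from left. Merged: [4]
Compare 5 vs 5: take 5 from left. Merged: [4, 5]
Compare 7 vs 5: take 5 from right. Merged: [4, 5, 5]
Compare 7 vs 14: take 7 from left. Merged: [4, 5, 5, 7]
Compare 16 vs 14: take 14 from right. Merged: [4, 5, 5, 7, 14]
Compare 16 vs 21: take 16 from left. Merged: [4, 5, 5, 7, 14, 16]
Compare 40 vs 21: take 21 from right. Merged: [4, 5, 5, 7, 14, 16, 21]
Compare 40 vs 28: take 28 from right. Merged: [4, 5, 5, 7, 14, 16, 21, 28]
Compare 40 vs 35: take 35 from right. Merged: [4, 5, 5, 7, 14, 16, 21, 28, 35]
Compare 40 vs 39: take 39 from right. Merged: [4, 5, 5, 7, 14, 16, 21, 28, 35, 39]
Append remaining from left: [40]. Merged: [4, 5, 5, 7, 14, 16, 21, 28, 35, 39, 40]

Final merged array: [4, 5, 5, 7, 14, 16, 21, 28, 35, 39, 40]
Total comparisons: 10

The merged array is [4, 5, 5, 7, 14, 16, 21, 28, 35, 39, 40], requiring 10 comparisons. The merge step runs in O(n) time where n is the total number of elements.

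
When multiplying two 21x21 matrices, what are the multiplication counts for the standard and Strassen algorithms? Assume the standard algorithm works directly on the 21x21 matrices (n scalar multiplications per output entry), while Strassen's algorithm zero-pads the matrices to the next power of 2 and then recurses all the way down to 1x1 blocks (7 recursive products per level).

Matrix multiplication for 21x21 matrices:

Strassen's algorithm requires power-of-2 dimensions. Pad 21x21 to 32x32 (next power of 2).

Standard algorithm: 21^3 = 9261 multiplications
Strassen's algorithm: 7^(log2(32)) = 7^5 = 16807 multiplications
Difference: 9261 - 16807 = -7546 (Strassen uses MORE here due to padding overhead — for small or just-over-power-of-2 n, padding can outweigh the per-level savings)

Standard: 9261 multiplications (21^3). Strassen: 16807 multiplications (7^5, after padding to 32x32). Strassen reduces 8 recursive multiplications to 7 at each level.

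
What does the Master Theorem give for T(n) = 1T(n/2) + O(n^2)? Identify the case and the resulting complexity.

Master Theorem for T(n) = 1T(n/2) + O(n^2):

a = 1, b = 2, c = 2
log_b(a) = log_2(1) = 0.0000

Case 3: c = 2 > log_2(1) = 0.0000
T(n) = O(n^2) = O(n^2)

For T(n) = 1T(n/2) + O(n^2): log_2(1) = 0.0000. This is Case 3 of the Master Theorem (c > log_b(a), work dominated by root), giving O(n^2).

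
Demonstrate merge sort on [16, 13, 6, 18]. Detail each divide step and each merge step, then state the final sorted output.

Merge sort trace:

Split: [16, 13, 6, 18] -> [16, 13] and [6, 18]
  Split: [16, 13] -> [16] and [13]
  Merge: [16] + [13] -> [13, 16]
  Split: [6, 18] -> [6] and [18]
  Merge: [6] + [18] -> [6, 18]
Merge: [13, 16] + [6, 18] -> [6, 13, 16, 18]

Final sorted array: [6, 13, 16, 18]

The merge sort proceeds by recursively splitting the array and merging sorted halves.
After all merges, the sorted array is [6, 13, 16, 18].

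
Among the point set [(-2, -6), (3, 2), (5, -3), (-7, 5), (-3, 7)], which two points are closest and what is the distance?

Computing all pairwise distances among 5 points:

d((-2, -6), (3, 2)) = 9.434
d((-2, -6), (5, -3)) = 7.6158
d((-2, -6), (-7, 5)) = 12.083
d((-2, -6), (-3, 7)) = 13.0384
d((3, 2), (5, -3)) = 5.3852
d((3, 2), (-7, 5)) = 10.4403
d((3, 2), (-3, 7)) = 7.8102
d((5, -3), (-7, 5)) = 14.4222
d((5, -3), (-3, 7)) = 12.8062
d((-7, 5), (-3, 7)) = 4.4721 <-- minimum

Closest pair: (-7, 5) and (-3, 7) with distance 4.4721

The closest pair is (-7, 5) and (-3, 7) with Euclidean distance 4.4721. For 5 points, brute-force pairwise comparison is shown above. For large n, the divide-and-conquer algorithm (sort by x, recurse on halves, check the dividing strip) achieves O(n log n).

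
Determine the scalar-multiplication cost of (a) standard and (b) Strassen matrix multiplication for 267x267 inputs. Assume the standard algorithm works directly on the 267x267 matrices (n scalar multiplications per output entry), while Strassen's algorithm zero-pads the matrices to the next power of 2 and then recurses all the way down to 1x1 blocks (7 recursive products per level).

Matrix multiplication for 267x267 matrices:

Strassen's algorithm requires power-of-2 dimensions. Pad 267x267 to 512x512 (next power of 2).

Standard algorithm: 267^3 = 19034163 multiplications
Strassen's algorithm: 7^(log2(512)) = 7^9 = 40353607 multiplications
Difference: 19034163 - 40353607 = -21319444 (Strassen uses MORE here due to padding overhead — for small or just-over-power-of-2 n, padding can outweigh the per-level savings)

Standard: 19034163 multiplications (267^3). Strassen: 40353607 multiplications (7^9, after padding to 512x512). Strassen reduces 8 recursive multiplications to 7 at each level.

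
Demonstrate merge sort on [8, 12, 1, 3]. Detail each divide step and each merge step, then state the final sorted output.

Merge sort trace:

Split: [8, 12, 1, 3] -> [8, 12] and [1, 3]
  Split: [8, 12] -> [8] and [12]
  Merge: [8] + [12] -> [8, 12]
  Split: [1, 3] -> [1] and [3]
  Merge: [1] + [3] -> [1, 3]
Merge: [8, 12] + [1, 3] -> [1, 3, 8, 12]

Final sorted array: [1, 3, 8, 12]

The merge sort proceeds by recursively splitting the array and merging sorted halves.
After all merges, the sorted array is [1, 3, 8, 12].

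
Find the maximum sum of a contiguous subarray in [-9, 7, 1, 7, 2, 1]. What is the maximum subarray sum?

Using Kadane's algorithm on [-9, 7, 1, 7, 2, 1]:

Scanning through the array:
Position 1 (value 7): max_ending_here = 7, max_so_far = 7
Position 2 (value 1): max_ending_here = 8, max_so_far = 8
Position 3 (value 7): max_ending_here = 15, max_so_far = 15
Position 4 (value 2): max_ending_here = 17, max_so_far = 17
Position 5 (value 1): max_ending_here = 18, max_so_far = 18

Maximum subarray: [7, 1, 7, 2, 1]
Maximum sum: 18

The maximum subarray is [7, 1, 7, 2, 1] with sum 18. This subarray runs from index 1 to index 5.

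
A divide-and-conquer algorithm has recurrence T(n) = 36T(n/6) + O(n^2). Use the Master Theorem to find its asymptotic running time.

Master Theorem for T(n) = 36T(n/6) + O(n^2):

a = 36, b = 6, c = 2
log_b(a) = log_6(36) = 2.0000

Case 2: c = 2 = log_6(36) = 2.0000
T(n) = O(n^2 log n) = O(n^2 log n)

For T(n) = 36T(n/6) + O(n^2): log_6(36) = 2.0000. This is Case 2 of the Master Theorem (c = log_b(a), equal work at all levels), giving O(n^2 log n).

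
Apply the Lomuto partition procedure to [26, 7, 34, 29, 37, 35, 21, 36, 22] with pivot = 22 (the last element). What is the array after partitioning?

Lomuto partition with pivot = 22:

Initial array: [26, 7, 34, 29, 37, 35, 21, 36, 22]

arr[0]=26 > 22: no swap
arr[1]=7 <= 22: swap with position 0, array becomes [7, 26, 34, 29, 37, 35, 21, 36, 22]
arr[2]=34 > 22: no swap
arr[3]=29 > 22: no swap
arr[4]=37 > 22: no swap
arr[5]=35 > 22: no swap
arr[6]=21 <= 22: swap with position 1, array becomes [7, 21, 34, 29, 37, 35, 26, 36, 22]
arr[7]=36 > 22: no swap

Place pivot at position 2: [7, 21, 22, 29, 37, 35, 26, 36, 34]
Pivot position: 2

After partitioning with pivot 22, the array becomes [7, 21, 22, 29, 37, 35, 26, 36, 34]. The pivot is placed at index 2. All elements to the left of the pivot are <= 22, and all elements to the right are > 22.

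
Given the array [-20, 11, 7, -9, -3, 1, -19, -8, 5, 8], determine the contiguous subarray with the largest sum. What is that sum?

Using Kadane's algorithm on [-20, 11, 7, -9, -3, 1, -19, -8, 5, 8]:

Scanning through the array:
Position 1 (value 11): max_ending_here = 11, max_so_far = 11
Position 2 (value 7): max_ending_here = 18, max_so_far = 18
Position 3 (value -9): max_ending_here = 9, max_so_far = 18
Position 4 (value -3): max_ending_here = 6, max_so_far = 18
Position 5 (value 1): max_ending_here = 7, max_so_far = 18
Position 6 (value -19): max_ending_here = -12, max_so_far = 18
Position 7 (value -8): max_ending_here = -8, max_so_far = 18
Position 8 (value 5): max_ending_here = 5, max_so_far = 18
Position 9 (value 8): max_ending_here = 13, max_so_far = 18

Maximum subarray: [11, 7]
Maximum sum: 18

The maximum subarray is [11, 7] with sum 18. This subarray runs from index 1 to index 2.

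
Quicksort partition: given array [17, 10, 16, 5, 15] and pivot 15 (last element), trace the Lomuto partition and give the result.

Lomuto partition with pivot = 15:

Initial array: [17, 10, 16, 5, 15]

arr[0]=17 > 15: no swap
arr[1]=10 <= 15: swap with position 0, array becomes [10, 17, 16, 5, 15]
arr[2]=16 > 15: no swap
arr[3]=5 <= 15: swap with position 1, array becomes [10, 5, 16, 17, 15]

Place pivot at position 2: [10, 5, 15, 17, 16]
Pivot position: 2

After partitioning with pivot 15, the array becomes [10, 5, 15, 17, 16]. The pivot is placed at index 2. All elements to the left of the pivot are <= 15, and all elements to the right are > 15.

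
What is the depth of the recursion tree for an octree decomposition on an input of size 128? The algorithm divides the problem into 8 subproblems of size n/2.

For divide and conquer with division factor 2:

Problem sizes at each level:
Level 0: 128
Level 1: 64
Level 2: 32
Level 3: 16
Level 4: 8
Level 5: 4
Level 6: 2
Level 7: 1

The root is level 0 and the size-1 base case is level 7 (the tree spans levels 0 through 7, i.e. 8 levels counting the root), so the depth is the number of divisions: log_2(128) = 7

The recursion tree depth is log_2(128) = 7. At each level, the problem size is divided by 2, so it takes 7 divisions to reduce to a base case of size 1. The algorithm makes 8 recursive calls at each level.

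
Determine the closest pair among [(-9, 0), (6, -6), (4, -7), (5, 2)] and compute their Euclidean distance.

Computing all pairwise distances among 4 points:

d((-9, 0), (6, -6)) = 16.1555
d((-9, 0), (4, -7)) = 14.7648
d((-9, 0), (5, 2)) = 14.1421
d((6, -6), (4, -7)) = 2.2361 <-- minimum
d((6, -6), (5, 2)) = 8.0623
d((4, -7), (5, 2)) = 9.0554

Closest pair: (6, -6) and (4, -7) with distance 2.2361

The closest pair is (6, -6) and (4, -7) with Euclidean distance 2.2361. For 4 points, brute-force pairwise comparison is shown above. For large n, the divide-and-conquer algorithm (sort by x, recurse on halves, check the dividing strip) achieves O(n log n).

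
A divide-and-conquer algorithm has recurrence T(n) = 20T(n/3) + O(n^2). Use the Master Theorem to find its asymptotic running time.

Master Theorem for T(n) = 20T(n/3) + O(n^2):

a = 20, b = 3, c = 2
log_b(a) = log_3(20) = 2.7268

Case 1: c = 2 < log_3(20) = 2.7268
T(n) = O(n^(log_3 20))

For T(n) = 20T(n/3) + O(n^2): log_3(20) = 2.7268. This is Case 1 of the Master Theorem (c < log_b(a), work dominated by leaves), giving O(n^(log_3 20)).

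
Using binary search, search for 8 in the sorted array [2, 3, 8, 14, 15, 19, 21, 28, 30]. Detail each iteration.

Binary search for 8 in [2, 3, 8, 14, 15, 19, 21, 28, 30]:

lo=0, hi=8, mid=4, arr[mid]=15 -> 15 > 8, search left half
lo=0, hi=3, mid=1, arr[mid]=3 -> 3 < 8, search right half
lo=2, hi=3, mid=2, arr[mid]=8 -> Found target at index 2!

Binary search finds 8 at index 2 after 3 comparisons. The search repeatedly halves the search space by comparing with the middle element.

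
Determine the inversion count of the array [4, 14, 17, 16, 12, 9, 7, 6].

Finding inversions in [4, 14, 17, 16, 12, 9, 7, 6]:

(1, 4): arr[1]=14 > arr[4]=12
(1, 5): arr[1]=14 > arr[5]=9
(1, 6): arr[1]=14 > arr[6]=7
(1, 7): arr[1]=14 > arr[7]=6
(2, 3): arr[2]=17 > arr[3]=16
(2, 4): arr[2]=17 > arr[4]=12
(2, 5): arr[2]=17 > arr[5]=9
(2, 6): arr[2]=17 > arr[6]=7
(2, 7): arr[2]=17 > arr[7]=6
(3, 4): arr[3]=16 > arr[4]=12
(3, 5): arr[3]=16 > arr[5]=9
(3, 6): arr[3]=16 > arr[6]=7
(3, 7): arr[3]=16 > arr[7]=6
(4, 5): arr[4]=12 > arr[5]=9
(4, 6): arr[4]=12 > arr[6]=7
(4, 7): arr[4]=12 > arr[7]=6
(5, 6): arr[5]=9 > arr[6]=7
(5, 7): arr[5]=9 > arr[7]=6
(6, 7): arr[6]=7 > arr[7]=6

Total inversions: 19

The array has 19 inversion(s): (1,4), (1,5), (1,6), (1,7), (2,3), (2,4), (2,5), (2,6), (2,7), (3,4), (3,5), (3,6), (3,7), (4,5), (4,6), (4,7), (5,6), (5,7), (6,7). Each pair (i,j) satisfies i < j and arr[i] > arr[j].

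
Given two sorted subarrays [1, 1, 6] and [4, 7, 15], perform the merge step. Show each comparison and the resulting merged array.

Merging process:

Compare 1 vs 4: take 1 from left. Merged: [1]
Compare 1 vs 4: take 1 from left. Merged: [1, 1]
Compare 6 vs 4: take 4 from right. Merged: [1, 1, 4]
Compare 6 vs 7: take 6 from left. Merged: [1, 1, 4, 6]
Append remaining from right: [7, 15]. Merged: [1, 1, 4, 6, 7, 15]

Final merged array: [1, 1, 4, 6, 7, 15]
Total comparisons: 4

The merged array is [1, 1, 4, 6, 7, 15], requiring 4 comparisons. The merge step runs in O(n) time where n is the total number of elements.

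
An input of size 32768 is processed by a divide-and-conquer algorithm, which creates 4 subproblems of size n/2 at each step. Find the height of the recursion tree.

For divide and conquer with division factor 2:

Problem sizes at each level:
Level 0: 32768
Level 1: 16384
Level 2: 8192
Level 3: 4096
Level 4: 2048
Level 5: 1024
Level 6: 512
Level 7: 256
Level 8: 128
Level 9: 64
Level 10: 32
Level 11: 16
Level 12: 8
Level 13: 4
Level 14: 2
Level 15: 1

The root is level 0 and the size-1 base case is level 15 (the tree spans levels 0 through 15, i.e. 16 levels counting the root), so the depth is the number of divisions: log_2(32768) = 15

The recursion tree depth is log_2(32768) = 15. At each level, the problem size is divided by 2, so it takes 15 divisions to reduce to a base case of size 1. The algorithm makes 4 recursive calls at each level.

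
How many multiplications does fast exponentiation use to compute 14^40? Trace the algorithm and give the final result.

Computing 14^40 by squaring (build up from 14^1; each line after the first costs one multiplication):

14^1 = 14
14^2 = (14^1)^2 = 14^2 = 196
14^4 = (14^2)^2 = 196^2 = 38416
14^5 = 14 * 14^4 = 14 * 38416 = 537824
14^10 = (14^5)^2 = 537824^2 = 289254654976
14^20 = (14^10)^2 = 289254654976^2 = 83668255425284801560576
14^40 = (14^20)^2 = 83668255425284801560576^2 = 7000376965910699630056503868178506524997451776

Result: 7000376965910699630056503868178506524997451776
Multiplications needed: 6 (6 lines after 14^1)

14^40 = 7000376965910699630056503868178506524997451776. Using exponentiation by squaring, this requires 6 multiplications. The key idea: if the exponent is even, square the half-power; if odd, multiply by the base once.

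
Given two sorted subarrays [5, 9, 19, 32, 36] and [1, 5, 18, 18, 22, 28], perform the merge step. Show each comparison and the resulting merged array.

Merging process:

Compare 5 vs 1: take 1 from right. Merged: [1]
Compare 5 vs 5: take 5 from left. Merged: [1, 5]
Compare 9 vs 5: take 5 from right. Merged: [1, 5, 5]
Compare 9 vs 18: take 9 from left. Merged: [1, 5, 5, 9]
Compare 19 vs 18: take 18 from right. Merged: [1, 5, 5, 9, 18]
Compare 19 vs 18: take 18 from right. Merged: [1, 5, 5, 9, 18, 18]
Compare 19 vs 22: take 19 from left. Merged: [1, 5, 5, 9, 18, 18, 19]
Compare 32 vs 22: take 22 from right. Merged: [1, 5, 5, 9, 18, 18, 19, 22]
Compare 32 vs 28: take 28 from right. Merged: [1, 5, 5, 9, 18, 18, 19, 22, 28]
Append remaining from left: [32, 36]. Merged: [1, 5, 5, 9, 18, 18, 19, 22, 28, 32, 36]

Final merged array: [1, 5, 5, 9, 18, 18, 19, 22, 28, 32, 36]
Total comparisons: 9

The merged array is [1, 5, 5, 9, 18, 18, 19, 22, 28, 32, 36], requiring 9 comparisons. The merge step runs in O(n) time where n is the total number of elements.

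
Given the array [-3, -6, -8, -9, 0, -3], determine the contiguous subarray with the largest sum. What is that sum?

Using Kadane's algorithm on [-3, -6, -8, -9, 0, -3]:

Scanning through the array:
Position 1 (value -6): max_ending_here = -6, max_so_far = -3
Position 2 (value -8): max_ending_here = -8, max_so_far = -3
Position 3 (value -9): max_ending_here = -9, max_so_far = -3
Position 4 (value 0): max_ending_here = 0, max_so_far = 0
Position 5 (value -3): max_ending_here = -3, max_so_far = 0

Maximum subarray: [0]
Maximum sum: 0

The maximum subarray is [0] with sum 0. This subarray runs from index 4 to index 4.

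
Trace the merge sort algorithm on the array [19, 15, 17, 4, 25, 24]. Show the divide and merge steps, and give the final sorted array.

Merge sort trace:

Split: [19, 15, 17, 4, 25, 24] -> [19, 15, 17] and [4, 25, 24]
  Split: [19, 15, 17] -> [19] and [15, 17]
    Split: [15, 17] -> [15] and [17]
    Merge: [15] + [17] -> [15, 17]
  Merge: [19] + [15, 17] -> [15, 17, 19]
  Split: [4, 25, 24] -> [4] and [25, 24]
    Split: [25, 24] -> [25] and [24]
    Merge: [25] + [24] -> [24, 25]
  Merge: [4] + [24, 25] -> [4, 24, 25]
Merge: [15, 17, 19] + [4, 24, 25] -> [4, 15, 17, 19, 24, 25]

Final sorted array: [4, 15, 17, 19, 24, 25]

The merge sort proceeds by recursively splitting the array and merging sorted halves.
After all merges, the sorted array is [4, 15, 17, 19, 24, 25].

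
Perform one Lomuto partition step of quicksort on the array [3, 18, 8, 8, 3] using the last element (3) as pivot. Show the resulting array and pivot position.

Lomuto partition with pivot = 3:

Initial array: [3, 18, 8, 8, 3]

arr[0]=3 <= 3: swap with position 0, array becomes [3, 18, 8, 8, 3]
arr[1]=18 > 3: no swap
arr[2]=8 > 3: no swap
arr[3]=8 > 3: no swap

Place pivot at position 1: [3, 3, 8, 8, 18]
Pivot position: 1

After partitioning with pivot 3, the array becomes [3, 3, 8, 8, 18]. The pivot is placed at index 1. All elements to the left of the pivot are <= 3, and all elements to the right are > 3.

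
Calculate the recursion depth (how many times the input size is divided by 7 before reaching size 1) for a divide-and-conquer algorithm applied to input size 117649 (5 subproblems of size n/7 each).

For divide and conquer with division factor 7:

Problem sizes at each level:
Level 0: 117649
Level 1: 16807
Level 2: 2401
Level 3: 343
Level 4: 49
Level 5: 7
Level 6: 1

The root is level 0 and the size-1 base case is level 6 (the tree spans levels 0 through 6, i.e. 7 levels counting the root), so the depth is the number of divisions: log_7(117649) = 6

The recursion tree depth is log_7(117649) = 6. At each level, the problem size is divided by 7, so it takes 6 divisions to reduce to a base case of size 1. The algorithm makes 5 recursive calls at each level.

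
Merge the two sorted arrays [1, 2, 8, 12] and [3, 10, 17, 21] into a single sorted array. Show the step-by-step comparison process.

Merging process:

Compare 1 vs 3: take 1 from left. Merged: [1]
Compare 2 vs 3: take 2 from left. Merged: [1, 2]
Compare 8 vs 3: take 3 from right. Merged: [1, 2, 3]
Compare 8 vs 10: take 8 from left. Merged: [1, 2, 3, 8]
Compare 12 vs 10: take 10 from right. Merged: [1, 2, 3, 8, 10]
Compare 12 vs 17: take 12 from left. Merged: [1, 2, 3, 8, 10, 12]
Append remaining from right: [17, 21]. Merged: [1, 2, 3, 8, 10, 12, 17, 21]

Final merged array: [1, 2, 3, 8, 10, 12, 17, 21]
Total comparisons: 6

The merged array is [1, 2, 3, 8, 10, 12, 17, 21], requiring 6 comparisons. The merge step runs in O(n) time where n is the total number of elements.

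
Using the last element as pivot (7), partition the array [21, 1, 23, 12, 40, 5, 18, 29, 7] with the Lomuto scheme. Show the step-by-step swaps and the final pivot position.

Lomuto partition with pivot = 7:

Initial array: [21, 1, 23, 12, 40, 5, 18, 29, 7]

arr[0]=21 > 7: no swap
arr[1]=1 <= 7: swap with position 0, array becomes [1, 21, 23, 12, 40, 5, 18, 29, 7]
arr[2]=23 > 7: no swap
arr[3]=12 > 7: no swap
arr[4]=40 > 7: no swap
arr[5]=5 <= 7: swap with position 1, array becomes [1, 5, 23, 12, 40, 21, 18, 29, 7]
arr[6]=18 > 7: no swap
arr[7]=29 > 7: no swap

Place pivot at position 2: [1, 5, 7, 12, 40, 21, 18, 29, 23]
Pivot position: 2

After partitioning with pivot 7, the array becomes [1, 5, 7, 12, 40, 21, 18, 29, 23]. The pivot is placed at index 2. All elements to the left of the pivot are <= 7, and all elements to the right are > 7.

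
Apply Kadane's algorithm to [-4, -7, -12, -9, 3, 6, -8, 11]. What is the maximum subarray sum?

Using Kadane's algorithm on [-4, -7, -12, -9, 3, 6, -8, 11]:

Scanning through the array:
Position 1 (value -7): max_ending_here = -7, max_so_far = -4
Position 2 (value -12): max_ending_here = -12, max_so_far = -4
Position 3 (value -9): max_ending_here = -9, max_so_far = -4
Position 4 (value 3): max_ending_here = 3, max_so_far = 3
Position 5 (value 6): max_ending_here = 9, max_so_far = 9
Position 6 (value -8): max_ending_here = 1, max_so_far = 9
Position 7 (value 11): max_ending_here = 12, max_so_far = 12

Maximum subarray: [3, 6, -8, 11]
Maximum sum: 12

The maximum subarray is [3, 6, -8, 11] with sum 12. This subarray runs from index 4 to index 7.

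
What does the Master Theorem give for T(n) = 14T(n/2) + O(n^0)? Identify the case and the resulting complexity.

Master Theorem for T(n) = 14T(n/2) + O(n^0):

a = 14, b = 2, c = 0
log_b(a) = log_2(14) = 3.8074

Case 1: c = 0 < log_2(14) = 3.8074
T(n) = O(n^(log_2 14))

For T(n) = 14T(n/2) + O(n^0): log_2(14) = 3.8074. This is Case 1 of the Master Theorem (c < log_b(a), work dominated by leaves), giving O(n^(log_2 14)).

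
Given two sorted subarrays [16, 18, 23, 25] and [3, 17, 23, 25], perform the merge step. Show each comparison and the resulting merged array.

Merging process:

Compare 16 vs 3: take 3 from right. Merged: [3]
Compare 16 vs 17: take 16 from left. Merged: [3, 16]
Compare 18 vs 17: take 17 from right. Merged: [3, 16, 17]
Compare 18 vs 23: take 18 from left. Merged: [3, 16, 17, 18]
Compare 23 vs 23: take 23 from left. Merged: [3, 16, 17, 18, 23]
Compare 25 vs 23: take 23 from right. Merged: [3, 16, 17, 18, 23, 23]
Compare 25 vs 25: take 25 from left. Merged: [3, 16, 17, 18, 23, 23, 25]
Append remaining from right: [25]. Merged: [3, 16, 17, 18, 23, 23, 25, 25]

Final merged array: [3, 16, 17, 18, 23, 23, 25, 25]
Total comparisons: 7

The merged array is [3, 16, 17, 18, 23, 23, 25, 25], requiring 7 comparisons. The merge step runs in O(n) time where n is the total number of elements.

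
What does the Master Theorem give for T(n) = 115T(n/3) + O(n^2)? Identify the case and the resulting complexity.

Master Theorem for T(n) = 115T(n/3) + O(n^2):

a = 115, b = 3, c = 2
log_b(a) = log_3(115) = 4.3190

Case 1: c = 2 < log_3(115) = 4.3190
T(n) = O(n^(log_3 115))

For T(n) = 115T(n/3) + O(n^2): log_3(115) = 4.3190. This is Case 1 of the Master Theorem (c < log_b(a), work dominated by leaves), giving O(n^(log_3 115)).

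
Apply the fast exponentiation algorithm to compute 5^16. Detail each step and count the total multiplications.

Computing 5^16 by squaring (build up from 5^1; each line after the first costs one multiplication):

5^1 = 5
5^2 = (5^1)^2 = 5^2 = 25
5^4 = (5^2)^2 = 25^2 = 625
5^8 = (5^4)^2 = 625^2 = 390625
5^16 = (5^8)^2 = 390625^2 = 152587890625

Result: 152587890625
Multiplications needed: 4 (4 lines after 5^1)

5^16 = 152587890625. Using exponentiation by squaring, this requires 4 multiplications. The key idea: if the exponent is even, square the half-power; if odd, multiply by the base once.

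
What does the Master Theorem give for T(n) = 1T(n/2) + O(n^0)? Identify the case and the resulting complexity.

Master Theorem for T(n) = 1T(n/2) + O(n^0):

a = 1, b = 2, c = 0
log_b(a) = log_2(1) = 0.0000

Case 2: c = 0 = log_2(1) = 0.0000
T(n) = O(n^0 log n) = O(log n)

For T(n) = 1T(n/2) + O(n^0): log_2(1) = 0.0000. This is Case 2 of the Master Theorem (c = log_b(a), equal work at all levels), giving O(log n).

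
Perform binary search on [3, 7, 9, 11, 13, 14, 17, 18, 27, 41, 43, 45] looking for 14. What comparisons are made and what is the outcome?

Binary search for 14 in [3, 7, 9, 11, 13, 14, 17, 18, 27, 41, 43, 45]:

lo=0, hi=11, mid=5, arr[mid]=14 -> Found target at index 5!

Binary search finds 14 at index 5 after 1 comparisons. The search repeatedly halves the search space by comparing with the middle element.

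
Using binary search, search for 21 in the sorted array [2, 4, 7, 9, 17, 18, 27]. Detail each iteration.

Binary search for 21 in [2, 4, 7, 9, 17, 18, 27]:

lo=0, hi=6, mid=3, arr[mid]=9 -> 9 < 21, search right half
lo=4, hi=6, mid=5, arr[mid]=18 -> 18 < 21, search right half
lo=6, hi=6, mid=6, arr[mid]=27 -> 27 > 21, search left half
lo=6 > hi=5, target 21 not found

Binary search determines that 21 is not in the array after 3 comparisons. The search space was exhausted without finding the target.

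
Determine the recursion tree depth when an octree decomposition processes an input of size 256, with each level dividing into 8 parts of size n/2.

For divide and conquer with division factor 2:

Problem sizes at each level:
Level 0: 256
Level 1: 128
Level 2: 64
Level 3: 32
Level 4: 16
Level 5: 8
Level 6: 4
Level 7: 2
Level 8: 1

The root is level 0 and the size-1 base case is level 8 (the tree spans levels 0 through 8, i.e. 9 levels counting the root), so the depth is the number of divisions: log_2(256) = 8

The recursion tree depth is log_2(256) = 8. At each level, the problem size is divided by 2, so it takes 8 divisions to reduce to a base case of size 1. The algorithm makes 8 recursive calls at each level.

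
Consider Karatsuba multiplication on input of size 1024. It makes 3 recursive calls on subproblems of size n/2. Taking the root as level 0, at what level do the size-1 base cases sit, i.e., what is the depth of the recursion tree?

For divide and conquer with division factor 2:

Problem sizes at each level:
Level 0: 1024
Level 1: 512
Level 2: 256
Level 3: 128
Level 4: 64
Level 5: 32
Level 6: 16
Level 7: 8
Level 8: 4
Level 9: 2
Level 10: 1

The root is level 0 and the size-1 base case is level 10 (the tree spans levels 0 through 10, i.e. 11 levels counting the root), so the depth is the number of divisions: log_2(1024) = 10

The recursion tree depth is log_2(1024) = 10. At each level, the problem size is divided by 2, so it takes 10 divisions to reduce to a base case of size 1. The algorithm makes 3 recursive calls at each level.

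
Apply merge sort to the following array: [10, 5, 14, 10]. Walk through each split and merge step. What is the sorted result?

Merge sort trace:

Split: [10, 5, 14, 10] -> [10, 5] and [14, 10]
  Split: [10, 5] -> [10] and [5]
  Merge: [10] + [5] -> [5, 10]
  Split: [14, 10] -> [14] and [10]
  Merge: [14] + [10] -> [10, 14]
Merge: [5, 10] + [10, 14] -> [5, 10, 10, 14]

Final sorted array: [5, 10, 10, 14]

The merge sort proceeds by recursively splitting the array and merging sorted halves.
After all merges, the sorted array is [5, 10, 10, 14].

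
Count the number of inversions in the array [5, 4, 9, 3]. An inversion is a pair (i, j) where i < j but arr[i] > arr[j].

Finding inversions in [5, 4, 9, 3]:

(0, 1): arr[0]=5 > arr[1]=4
(0, 3): arr[0]=5 > arr[3]=3
(1, 3): arr[1]=4 > arr[3]=3
(2, 3): arr[2]=9 > arr[3]=3

Total inversions: 4

The array has 4 inversion(s): (0,1), (0,3), (1,3), (2,3). Each pair (i,j) satisfies i < j and arr[i] > arr[j].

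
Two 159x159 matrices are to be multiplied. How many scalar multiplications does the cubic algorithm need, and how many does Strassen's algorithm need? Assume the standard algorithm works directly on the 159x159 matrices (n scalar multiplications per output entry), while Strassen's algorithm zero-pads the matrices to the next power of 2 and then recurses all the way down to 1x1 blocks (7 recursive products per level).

Matrix multiplication for 159x159 matrices:

Strassen's algorithm requires power-of-2 dimensions. Pad 159x159 to 256x256 (next power of 2).

Standard algorithm: 159^3 = 4019679 multiplications
Strassen's algorithm: 7^(log2(256)) = 7^8 = 5764801 multiplications
Difference: 4019679 - 5764801 = -1745122 (Strassen uses MORE here due to padding overhead — for small or just-over-power-of-2 n, padding can outweigh the per-level savings)

Standard: 4019679 multiplications (159^3). Strassen: 5764801 multiplications (7^8, after padding to 256x256). Strassen reduces 8 recursive multiplications to 7 at each level.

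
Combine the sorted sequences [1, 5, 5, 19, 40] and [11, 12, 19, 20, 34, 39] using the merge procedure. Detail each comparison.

Merging process:

Compare 1 vs 11: take 1 from left. Merged: [1]
Compare 5 vs 11: take 5 from left. Merged: [1, 5]
Compare 5 vs 11: take 5 from left. Merged: [1, 5, 5]
Compare 19 vs 11: take 11 from right. Merged: [1, 5, 5, 11]
Compare 19 vs 12: take 12 from right. Merged: [1, 5, 5, 11, 12]
Compare 19 vs 19: take 19 from left. Merged: [1, 5, 5, 11, 12, 19]
Compare 40 vs 19: take 19 from right. Merged: [1, 5, 5, 11, 12, 19, 19]
Compare 40 vs 20: take 20 from right. Merged: [1, 5, 5, 11, 12, 19, 19, 20]
Compare 40 vs 34: take 34 from right. Merged: [1, 5, 5, 11, 12, 19, 19, 20, 34]
Compare 40 vs 39: take 39 from right. Merged: [1, 5, 5, 11, 12, 19, 19, 20, 34, 39]
Append remaining from left: [40]. Merged: [1, 5, 5, 11, 12, 19, 19, 20, 34, 39, 40]

Final merged array: [1, 5, 5, 11, 12, 19, 19, 20, 34, 39, 40]
Total comparisons: 10

The merged array is [1, 5, 5, 11, 12, 19, 19, 20, 34, 39, 40], requiring 10 comparisons. The merge step runs in O(n) time where n is the total number of elements.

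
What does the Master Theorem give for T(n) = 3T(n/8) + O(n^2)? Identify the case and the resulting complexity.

Master Theorem for T(n) = 3T(n/8) + O(n^2):

a = 3, b = 8, c = 2
log_b(a) = log_8(3) = 0.5283

Case 3: c = 2 > log_8(3) = 0.5283
T(n) = O(n^2) = O(n^2)

For T(n) = 3T(n/8) + O(n^2): log_8(3) = 0.5283. This is Case 3 of the Master Theorem (c > log_b(a), work dominated by root), giving O(n^2).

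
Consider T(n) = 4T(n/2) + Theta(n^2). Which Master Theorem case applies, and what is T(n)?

Master Theorem for T(n) = 4T(n/2) + O(n^2):

a = 4, b = 2, c = 2
log_b(a) = log_2(4) = 2.0000

Case 2: c = 2 = log_2(4) = 2.0000
T(n) = O(n^2 log n) = O(n^2 log n)

For T(n) = 4T(n/2) + O(n^2): log_2(4) = 2.0000. This is Case 2 of the Master Theorem (c = log_b(a), equal work at all levels), giving O(n^2 log n).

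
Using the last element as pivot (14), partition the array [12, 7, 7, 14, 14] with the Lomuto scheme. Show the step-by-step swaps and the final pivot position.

Lomuto partition with pivot = 14:

Initial array: [12, 7, 7, 14, 14]

arr[0]=12 <= 14: swap with position 0, array becomes [12, 7, 7, 14, 14]
arr[1]=7 <= 14: swap with position 1, array becomes [12, 7, 7, 14, 14]
arr[2]=7 <= 14: swap with position 2, array becomes [12, 7, 7, 14, 14]
arr[3]=14 <= 14: swap with position 3, array becomes [12, 7, 7, 14, 14]

Place pivot at position 4: [12, 7, 7, 14, 14]
Pivot position: 4

After partitioning with pivot 14, the array becomes [12, 7, 7, 14, 14]. The pivot is placed at index 4. All elements to the left of the pivot are <= 14, and all elements to the right are > 14.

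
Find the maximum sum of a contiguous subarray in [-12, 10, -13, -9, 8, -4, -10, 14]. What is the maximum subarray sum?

Using Kadane's algorithm on [-12, 10, -13, -9, 8, -4, -10, 14]:

Scanning through the array:
Position 1 (value 10): max_ending_here = 10, max_so_far = 10
Position 2 (value -13): max_ending_here = -3, max_so_far = 10
Position 3 (value -9): max_ending_here = -9, max_so_far = 10
Position 4 (value 8): max_ending_here = 8, max_so_far = 10
Position 5 (value -4): max_ending_here = 4, max_so_far = 10
Position 6 (value -10): max_ending_here = -6, max_so_far = 10
Position 7 (value 14): max_ending_here = 14, max_so_far = 14

Maximum subarray: [14]
Maximum sum: 14

The maximum subarray is [14] with sum 14. This subarray runs from index 7 to index 7.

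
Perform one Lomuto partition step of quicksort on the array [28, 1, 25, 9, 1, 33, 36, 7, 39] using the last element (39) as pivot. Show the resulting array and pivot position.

Lomuto partition with pivot = 39:

Initial array: [28, 1, 25, 9, 1, 33, 36, 7, 39]

arr[0]=28 <= 39: swap with position 0, array becomes [28, 1, 25, 9, 1, 33, 36, 7, 39]
arr[1]=1 <= 39: swap with position 1, array becomes [28, 1, 25, 9, 1, 33, 36, 7, 39]
arr[2]=25 <= 39: swap with position 2, array becomes [28, 1, 25, 9, 1, 33, 36, 7, 39]
arr[3]=9 <= 39: swap with position 3, array becomes [28, 1, 25, 9, 1, 33, 36, 7, 39]
arr[4]=1 <= 39: swap with position 4, array becomes [28, 1, 25, 9, 1, 33, 36, 7, 39]
arr[5]=33 <= 39: swap with position 5, array becomes [28, 1, 25, 9, 1, 33, 36, 7, 39]
arr[6]=36 <= 39: swap with position 6, array becomes [28, 1, 25, 9, 1, 33, 36, 7, 39]
arr[7]=7 <= 39: swap with position 7, array becomes [28, 1, 25, 9, 1, 33, 36, 7, 39]

Place pivot at position 8: [28, 1, 25, 9, 1, 33, 36, 7, 39]
Pivot position: 8

After partitioning with pivot 39, the array becomes [28, 1, 25, 9, 1, 33, 36, 7, 39]. The pivot is placed at index 8. All elements to the left of the pivot are <= 39, and all elements to the right are > 39.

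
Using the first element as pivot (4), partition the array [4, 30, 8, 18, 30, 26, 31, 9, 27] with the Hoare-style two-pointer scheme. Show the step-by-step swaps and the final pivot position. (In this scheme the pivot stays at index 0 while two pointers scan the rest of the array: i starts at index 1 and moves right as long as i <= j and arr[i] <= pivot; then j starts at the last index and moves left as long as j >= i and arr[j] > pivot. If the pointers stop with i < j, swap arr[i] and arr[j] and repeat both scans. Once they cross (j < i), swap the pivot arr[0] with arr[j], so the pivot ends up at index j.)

Hoare-style two-pointer partition with pivot = 4:

Initial array: [4, 30, 8, 18, 30, 26, 31, 9, 27]

Pointers start at i = 1, j = 8.
i ends at 1, j ends at 0: the pointers have crossed (j < i), so scanning stops.

j = 0, so swapping arr[0] with arr[j] leaves the pivot at position 0: [4, 30, 8, 18, 30, 26, 31, 9, 27]
Pivot position: 0

After partitioning with pivot 4, the array becomes [4, 30, 8, 18, 30, 26, 31, 9, 27]. The pivot is placed at index 0. All elements to the left of the pivot are <= 4, and all elements to the right are > 4.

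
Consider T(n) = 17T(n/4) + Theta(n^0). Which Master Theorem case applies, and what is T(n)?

Master Theorem for T(n) = 17T(n/4) + O(n^0):

a = 17, b = 4, c = 0
log_b(a) = log_4(17) = 2.0437

Case 1: c = 0 < log_4(17) = 2.0437
T(n) = O(n^(log_4 17))

For T(n) = 17T(n/4) + O(n^0): log_4(17) = 2.0437. This is Case 1 of the Master Theorem (c < log_b(a), work dominated by leaves), giving O(n^(log_4 17)).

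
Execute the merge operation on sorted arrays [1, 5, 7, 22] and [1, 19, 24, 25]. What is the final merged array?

Merging process:

Compare 1 vs 1: take 1 from left. Merged: [1]
Compare 5 vs 1: take 1 from right. Merged: [1, 1]
Compare 5 vs 19: take 5 from left. Merged: [1, 1, 5]
Compare 7 vs 19: take 7 from left. Merged: [1, 1, 5, 7]
Compare 22 vs 19: take 19 from right. Merged: [1, 1, 5, 7, 19]
Compare 22 vs 24: take 22 from left. Merged: [1, 1, 5, 7, 19, 22]
Append remaining from right: [24, 25]. Merged: [1, 1, 5, 7, 19, 22, 24, 25]

Final merged array: [1, 1, 5, 7, 19, 22, 24, 25]
Total comparisons: 6

The merged array is [1, 1, 5, 7, 19, 22, 24, 25], requiring 6 comparisons. The merge step runs in O(n) time where n is the total number of elements.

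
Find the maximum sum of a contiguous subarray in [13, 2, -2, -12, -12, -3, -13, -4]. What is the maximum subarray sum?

Using Kadane's algorithm on [13, 2, -2, -12, -12, -3, -13, -4]:

Scanning through the array:
Position 1 (value 2): max_ending_here = 15, max_so_far = 15
Position 2 (value -2): max_ending_here = 13, max_so_far = 15
Position 3 (value -12): max_ending_here = 1, max_so_far = 15
Position 4 (value -12): max_ending_here = -11, max_so_far = 15
Position 5 (value -3): max_ending_here = -3, max_so_far = 15
Position 6 (value -13): max_ending_here = -13, max_so_far = 15
Position 7 (value -4): max_ending_here = -4, max_so_far = 15

Maximum subarray: [13, 2]
Maximum sum: 15

The maximum subarray is [13, 2] with sum 15. This subarray runs from index 0 to index 1.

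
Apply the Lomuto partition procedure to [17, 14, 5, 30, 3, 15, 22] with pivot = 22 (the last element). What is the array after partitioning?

Lomuto partition with pivot = 22:

Initial array: [17, 14, 5, 30, 3, 15, 22]

arr[0]=17 <= 22: swap with position 0, array becomes [17, 14, 5, 30, 3, 15, 22]
arr[1]=14 <= 22: swap with position 1, array becomes [17, 14, 5, 30, 3, 15, 22]
arr[2]=5 <= 22: swap with position 2, array becomes [17, 14, 5, 30, 3, 15, 22]
arr[3]=30 > 22: no swap
arr[4]=3 <= 22: swap with position 3, array becomes [17, 14, 5, 3, 30, 15, 22]
arr[5]=15 <= 22: swap with position 4, array becomes [17, 14, 5, 3, 15, 30, 22]

Place pivot at position 5: [17, 14, 5, 3, 15, 22, 30]
Pivot position: 5

After partitioning with pivot 22, the array becomes [17, 14, 5, 3, 15, 22, 30]. The pivot is placed at index 5. All elements to the left of the pivot are <= 22, and all elements to the right are > 22.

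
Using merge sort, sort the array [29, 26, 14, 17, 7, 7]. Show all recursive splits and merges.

Merge sort trace:

Split: [29, 26, 14, 17, 7, 7] -> [29, 26, 14] and [17, 7, 7]
  Split: [29, 26, 14] -> [29] and [26, 14]
    Split: [26, 14] -> [26] and [14]
    Merge: [26] + [14] -> [14, 26]
  Merge: [29] + [14, 26] -> [14, 26, 29]
  Split: [17, 7, 7] -> [17] and [7, 7]
    Split: [7, 7] -> [7] and [7]
    Merge: [7] + [7] -> [7, 7]
  Merge: [17] + [7, 7] -> [7, 7, 17]
Merge: [14, 26, 29] + [7, 7, 17] -> [7, 7, 14, 17, 26, 29]

Final sorted array: [7, 7, 14, 17, 26, 29]

The merge sort proceeds by recursively splitting the array and merging sorted halves.
After all merges, the sorted array is [7, 7, 14, 17, 26, 29].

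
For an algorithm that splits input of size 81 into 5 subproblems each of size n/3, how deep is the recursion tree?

For divide and conquer with division factor 3:

Problem sizes at each level:
Level 0: 81
Level 1: 27
Level 2: 9
Level 3: 3
Level 4: 1

The root is level 0 and the size-1 base case is level 4 (the tree spans levels 0 through 4, i.e. 5 levels counting the root), so the depth is the number of divisions: log_3(81) = 4

The recursion tree depth is log_3(81) = 4. At each level, the problem size is divided by 3, so it takes 4 divisions to reduce to a base case of size 1. The algorithm makes 5 recursive calls at each level.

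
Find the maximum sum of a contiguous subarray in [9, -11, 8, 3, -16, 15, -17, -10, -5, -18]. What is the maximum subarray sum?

Using Kadane's algorithm on [9, -11, 8, 3, -16, 15, -17, -10, -5, -18]:

Scanning through the array:
Position 1 (value -11): max_ending_here = -2, max_so_far = 9
Position 2 (value 8): max_ending_here = 8, max_so_far = 9
Position 3 (value 3): max_ending_here = 11, max_so_far = 11
Position 4 (value -16): max_ending_here = -5, max_so_far = 11
Position 5 (value 15): max_ending_here = 15, max_so_far = 15
Position 6 (value -17): max_ending_here = -2, max_so_far = 15
Position 7 (value -10): max_ending_here = -10, max_so_far = 15
Position 8 (value -5): max_ending_here = -5, max_so_far = 15
Position 9 (value -18): max_ending_here = -18, max_so_far = 15

Maximum subarray: [15]
Maximum sum: 15

The maximum subarray is [15] with sum 15. This subarray runs from index 5 to index 5.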